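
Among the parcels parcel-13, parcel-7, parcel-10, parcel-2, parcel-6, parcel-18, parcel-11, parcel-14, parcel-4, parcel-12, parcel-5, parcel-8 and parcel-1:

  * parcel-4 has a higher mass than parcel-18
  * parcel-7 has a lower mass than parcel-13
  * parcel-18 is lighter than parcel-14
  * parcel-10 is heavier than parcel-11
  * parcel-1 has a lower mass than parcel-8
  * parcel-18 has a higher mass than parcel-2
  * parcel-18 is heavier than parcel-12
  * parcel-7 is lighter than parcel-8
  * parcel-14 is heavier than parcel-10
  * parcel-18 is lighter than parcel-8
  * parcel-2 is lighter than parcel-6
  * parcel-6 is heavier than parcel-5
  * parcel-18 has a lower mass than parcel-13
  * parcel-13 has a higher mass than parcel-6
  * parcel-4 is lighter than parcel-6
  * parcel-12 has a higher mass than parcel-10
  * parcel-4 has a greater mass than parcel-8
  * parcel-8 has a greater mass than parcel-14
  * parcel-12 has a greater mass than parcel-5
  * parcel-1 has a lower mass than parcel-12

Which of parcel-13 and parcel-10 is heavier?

parcel-13

parcel-10 < parcel-12 < parcel-18 < parcel-14 < parcel-8 < parcel-4 < parcel-6 < parcel-13, by transitivity through parcel-12, parcel-18, parcel-14, parcel-8, parcel-4, parcel-6.
So parcel-10 < parcel-13; parcel-13 is the heavier of the two.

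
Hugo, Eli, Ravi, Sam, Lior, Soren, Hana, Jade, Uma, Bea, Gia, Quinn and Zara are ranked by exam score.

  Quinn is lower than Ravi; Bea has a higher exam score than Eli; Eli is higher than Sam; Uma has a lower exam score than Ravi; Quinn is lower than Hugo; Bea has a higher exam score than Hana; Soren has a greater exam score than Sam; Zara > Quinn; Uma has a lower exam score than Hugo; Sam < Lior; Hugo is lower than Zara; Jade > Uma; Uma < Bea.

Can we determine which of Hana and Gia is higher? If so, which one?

Following every chain through Hana: above Hana we get Bea.
Gia is not reached, and no chain runs the other way from Gia to Hana.
So the given relations leave the order of Hana and Gia undetermined.

undetermined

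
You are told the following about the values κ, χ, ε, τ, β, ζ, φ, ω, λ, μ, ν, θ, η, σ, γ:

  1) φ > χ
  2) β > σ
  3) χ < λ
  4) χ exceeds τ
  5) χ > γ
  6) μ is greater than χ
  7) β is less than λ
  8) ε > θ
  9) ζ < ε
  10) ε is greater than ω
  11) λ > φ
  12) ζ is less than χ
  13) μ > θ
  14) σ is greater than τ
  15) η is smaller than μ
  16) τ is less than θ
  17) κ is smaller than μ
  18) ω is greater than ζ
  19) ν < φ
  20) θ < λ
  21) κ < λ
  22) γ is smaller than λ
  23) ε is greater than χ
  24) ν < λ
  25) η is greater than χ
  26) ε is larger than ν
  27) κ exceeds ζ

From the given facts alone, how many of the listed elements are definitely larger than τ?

The elements the relations force above τ are σ, θ, χ, β, φ, η, μ, ε, λ — no chain reaches any other.
That is 9.

9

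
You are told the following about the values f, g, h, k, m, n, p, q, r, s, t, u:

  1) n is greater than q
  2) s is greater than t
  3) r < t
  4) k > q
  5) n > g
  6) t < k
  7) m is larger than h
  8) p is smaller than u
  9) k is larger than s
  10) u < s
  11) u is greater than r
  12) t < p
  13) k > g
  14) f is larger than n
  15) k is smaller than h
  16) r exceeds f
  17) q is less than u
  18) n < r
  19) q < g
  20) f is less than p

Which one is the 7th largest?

t

The consecutive relations fix a unique order: q < g < n < f < r < t < p < u < s < k < h < m.
The 7th largest is t.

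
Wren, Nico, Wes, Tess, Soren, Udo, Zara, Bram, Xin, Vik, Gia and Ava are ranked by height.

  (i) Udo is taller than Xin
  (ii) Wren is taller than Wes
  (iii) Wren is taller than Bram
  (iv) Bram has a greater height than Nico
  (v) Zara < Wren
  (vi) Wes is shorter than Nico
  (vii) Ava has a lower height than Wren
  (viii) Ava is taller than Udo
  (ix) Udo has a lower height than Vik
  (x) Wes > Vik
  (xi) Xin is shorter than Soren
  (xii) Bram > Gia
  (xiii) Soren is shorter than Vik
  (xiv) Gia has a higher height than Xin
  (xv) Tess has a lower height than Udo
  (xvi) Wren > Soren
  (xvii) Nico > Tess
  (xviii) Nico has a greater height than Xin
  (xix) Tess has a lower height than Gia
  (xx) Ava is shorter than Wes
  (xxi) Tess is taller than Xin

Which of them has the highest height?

Wren

Chaining downward from Wren: directly below it, Ava, Zara, Soren, Wes, Bram; then Xin, Udo, Gia, Vik, Nico; then Tess.
That covers every other element, and nothing is given above Wren, so Wren is the highest height.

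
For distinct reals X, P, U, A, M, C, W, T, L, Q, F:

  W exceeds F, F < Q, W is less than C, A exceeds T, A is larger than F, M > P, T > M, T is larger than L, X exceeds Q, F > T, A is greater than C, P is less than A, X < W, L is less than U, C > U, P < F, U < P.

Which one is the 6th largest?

Piecing the relations together gives one ordering: L < U < P < M < T < F < Q < X < W < C < A.
Counting 6 from the largest end gives F.

F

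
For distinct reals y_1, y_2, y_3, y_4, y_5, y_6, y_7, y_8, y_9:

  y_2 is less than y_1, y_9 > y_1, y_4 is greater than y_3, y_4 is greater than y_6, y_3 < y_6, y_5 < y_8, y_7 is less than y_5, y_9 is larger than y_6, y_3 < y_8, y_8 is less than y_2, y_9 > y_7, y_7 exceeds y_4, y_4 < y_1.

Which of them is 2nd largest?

Piecing the relations together gives one ordering: y_3 < y_6 < y_4 < y_7 < y_5 < y_8 < y_2 < y_1 < y_9.
The 2nd largest is y_1.

y_1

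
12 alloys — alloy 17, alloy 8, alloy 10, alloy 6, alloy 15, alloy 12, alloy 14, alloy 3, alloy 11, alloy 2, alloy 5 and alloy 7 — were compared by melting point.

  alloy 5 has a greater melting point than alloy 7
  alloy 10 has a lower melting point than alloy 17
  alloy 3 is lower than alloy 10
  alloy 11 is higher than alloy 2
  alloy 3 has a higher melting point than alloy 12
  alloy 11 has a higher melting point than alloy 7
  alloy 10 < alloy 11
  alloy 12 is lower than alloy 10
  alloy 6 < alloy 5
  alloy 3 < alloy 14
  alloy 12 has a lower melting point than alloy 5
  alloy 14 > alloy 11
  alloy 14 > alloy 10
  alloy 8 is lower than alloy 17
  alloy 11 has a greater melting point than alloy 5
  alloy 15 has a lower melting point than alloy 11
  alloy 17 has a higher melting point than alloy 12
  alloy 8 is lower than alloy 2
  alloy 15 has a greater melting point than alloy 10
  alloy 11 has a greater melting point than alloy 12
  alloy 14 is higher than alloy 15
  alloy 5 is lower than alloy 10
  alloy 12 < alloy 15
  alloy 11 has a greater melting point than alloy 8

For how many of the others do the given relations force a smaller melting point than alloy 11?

The elements the relations force below alloy 11 are alloy 8, alloy 7, alloy 6, alloy 12, alloy 3, alloy 2, alloy 5, alloy 10, alloy 15 — no chain reaches any other.
That is 9.

9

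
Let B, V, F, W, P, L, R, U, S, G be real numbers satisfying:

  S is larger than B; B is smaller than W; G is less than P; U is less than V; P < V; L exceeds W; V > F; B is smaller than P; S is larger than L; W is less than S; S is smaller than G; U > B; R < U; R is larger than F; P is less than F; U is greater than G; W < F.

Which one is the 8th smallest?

The consecutive relations fix a unique order: B < W < L < S < G < P < F < R < U < V.
The 8th smallest is R.

R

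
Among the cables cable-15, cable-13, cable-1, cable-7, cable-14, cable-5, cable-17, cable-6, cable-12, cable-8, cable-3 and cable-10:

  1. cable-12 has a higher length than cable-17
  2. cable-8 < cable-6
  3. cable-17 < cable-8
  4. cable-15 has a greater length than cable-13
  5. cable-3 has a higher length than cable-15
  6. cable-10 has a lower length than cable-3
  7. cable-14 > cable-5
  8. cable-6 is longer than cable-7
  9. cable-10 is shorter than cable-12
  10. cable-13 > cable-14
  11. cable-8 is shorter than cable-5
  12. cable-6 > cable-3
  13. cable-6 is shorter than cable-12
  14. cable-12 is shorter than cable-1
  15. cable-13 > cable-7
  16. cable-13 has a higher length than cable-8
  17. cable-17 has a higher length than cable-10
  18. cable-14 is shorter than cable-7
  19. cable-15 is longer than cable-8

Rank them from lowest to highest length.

The consecutive links are each given: cable-10 < cable-17; cable-17 < cable-8; cable-8 < cable-5; cable-5 < cable-14; cable-14 < cable-7; cable-7 < cable-13; cable-13 < cable-15; cable-15 < cable-3; cable-3 < cable-6; cable-6 < cable-12; cable-12 < cable-1.

cable-10 < cable-17 < cable-8 < cable-5 < cable-14 < cable-7 < cable-13 < cable-15 < cable-3 < cable-6 < cable-12 < cable-1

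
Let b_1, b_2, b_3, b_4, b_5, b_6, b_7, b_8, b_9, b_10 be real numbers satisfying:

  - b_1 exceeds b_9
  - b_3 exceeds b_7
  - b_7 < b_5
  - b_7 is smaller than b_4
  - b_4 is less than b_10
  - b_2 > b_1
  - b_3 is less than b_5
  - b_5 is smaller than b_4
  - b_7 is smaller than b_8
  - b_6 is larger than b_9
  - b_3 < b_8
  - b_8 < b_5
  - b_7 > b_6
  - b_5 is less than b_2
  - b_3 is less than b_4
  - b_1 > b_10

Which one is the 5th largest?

b_5

Piecing the relations together gives one ordering: b_9 < b_6 < b_7 < b_3 < b_8 < b_5 < b_4 < b_10 < b_1 < b_2.
Counting 5 from the largest end gives b_5.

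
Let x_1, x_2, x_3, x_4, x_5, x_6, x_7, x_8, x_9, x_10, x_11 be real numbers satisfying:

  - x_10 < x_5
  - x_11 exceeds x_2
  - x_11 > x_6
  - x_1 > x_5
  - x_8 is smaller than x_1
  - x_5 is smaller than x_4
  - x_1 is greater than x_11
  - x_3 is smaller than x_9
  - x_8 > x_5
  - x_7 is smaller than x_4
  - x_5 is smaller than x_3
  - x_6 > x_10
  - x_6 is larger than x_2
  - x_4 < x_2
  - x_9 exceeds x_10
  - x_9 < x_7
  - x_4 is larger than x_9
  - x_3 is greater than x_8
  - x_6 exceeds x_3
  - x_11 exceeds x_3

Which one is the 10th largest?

x_5

The consecutive relations fix a unique order: x_10 < x_5 < x_8 < x_3 < x_9 < x_7 < x_4 < x_2 < x_6 < x_11 < x_1.
The 10th largest is x_5.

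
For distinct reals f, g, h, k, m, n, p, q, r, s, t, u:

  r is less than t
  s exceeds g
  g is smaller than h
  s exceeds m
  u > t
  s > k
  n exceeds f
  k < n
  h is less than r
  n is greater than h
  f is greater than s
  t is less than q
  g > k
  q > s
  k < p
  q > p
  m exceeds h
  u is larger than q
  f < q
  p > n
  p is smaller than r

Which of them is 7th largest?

f

Chaining the given pairs: k < g < h < m < s < f < n < p < r < t < q < u.
Counting 7 from the largest end gives f.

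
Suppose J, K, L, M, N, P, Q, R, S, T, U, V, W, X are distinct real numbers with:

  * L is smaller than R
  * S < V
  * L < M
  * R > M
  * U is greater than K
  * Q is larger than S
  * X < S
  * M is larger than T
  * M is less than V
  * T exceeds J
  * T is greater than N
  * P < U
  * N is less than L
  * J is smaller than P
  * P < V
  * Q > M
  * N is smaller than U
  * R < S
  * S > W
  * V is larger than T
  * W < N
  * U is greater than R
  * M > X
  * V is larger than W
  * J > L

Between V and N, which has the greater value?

N < L and L < J give N < J.
With J < T: N < L < J < T.
With T < M: N < L < J < T < M.
With M < R: N < L < J < T < M < R.
Then R < S extends the chain to S.
With S < V: N < L < J < T < M < R < S < V.
So N < V; V is the larger of the two.

V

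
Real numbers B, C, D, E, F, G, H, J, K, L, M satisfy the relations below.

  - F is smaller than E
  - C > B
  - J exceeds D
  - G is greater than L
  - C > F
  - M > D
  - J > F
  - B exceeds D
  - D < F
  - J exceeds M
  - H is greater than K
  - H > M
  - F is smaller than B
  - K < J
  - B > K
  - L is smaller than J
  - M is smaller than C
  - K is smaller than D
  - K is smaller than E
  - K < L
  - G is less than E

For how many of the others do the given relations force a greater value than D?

7

Directly above D: F, M, J, B.
One step further: E, H, C (7 so far).
Nothing else is reachable above D; 7 in all.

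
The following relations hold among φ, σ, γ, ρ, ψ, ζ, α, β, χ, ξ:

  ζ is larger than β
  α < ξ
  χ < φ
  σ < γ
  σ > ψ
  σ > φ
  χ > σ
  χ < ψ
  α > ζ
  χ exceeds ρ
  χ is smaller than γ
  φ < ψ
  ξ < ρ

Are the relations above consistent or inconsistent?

inconsistent

We have σ < χ stated directly, yet also χ < φ < ψ < σ by chaining the others — so χ < σ. Contradiction.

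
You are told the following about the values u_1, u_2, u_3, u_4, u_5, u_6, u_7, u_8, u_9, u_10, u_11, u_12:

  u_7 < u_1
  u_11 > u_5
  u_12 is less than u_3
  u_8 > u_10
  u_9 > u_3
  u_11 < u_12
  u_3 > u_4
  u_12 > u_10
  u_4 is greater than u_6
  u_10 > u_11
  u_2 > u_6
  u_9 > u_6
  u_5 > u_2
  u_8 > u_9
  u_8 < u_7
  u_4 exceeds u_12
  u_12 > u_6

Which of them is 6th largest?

u_4

Piecing the relations together gives one ordering: u_6 < u_2 < u_5 < u_11 < u_10 < u_12 < u_4 < u_3 < u_9 < u_8 < u_7 < u_1.
The 6th largest is u_4.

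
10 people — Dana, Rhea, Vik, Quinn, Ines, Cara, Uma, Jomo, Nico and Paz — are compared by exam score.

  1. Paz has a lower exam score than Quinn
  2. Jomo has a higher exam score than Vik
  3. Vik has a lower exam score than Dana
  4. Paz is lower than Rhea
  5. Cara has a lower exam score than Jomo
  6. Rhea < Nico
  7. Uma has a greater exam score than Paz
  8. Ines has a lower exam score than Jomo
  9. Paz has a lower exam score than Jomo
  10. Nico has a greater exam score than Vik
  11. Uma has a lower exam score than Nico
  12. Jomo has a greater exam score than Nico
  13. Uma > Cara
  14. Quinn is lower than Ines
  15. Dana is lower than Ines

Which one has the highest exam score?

Paz is not greatest since Paz < Rhea; Vik is not greatest since Vik < Nico; Quinn is not greatest since Quinn < Ines; Cara is not greatest since Cara < Jomo; Rhea is not greatest since Rhea < Nico; Uma is not greatest since Uma < Nico; Dana is not greatest since Dana < Ines; Ines is not greatest since Ines < Jomo; Nico is not greatest since Nico < Jomo.
Only Jomo has nothing above it, so Jomo is the highest exam score.

Jomo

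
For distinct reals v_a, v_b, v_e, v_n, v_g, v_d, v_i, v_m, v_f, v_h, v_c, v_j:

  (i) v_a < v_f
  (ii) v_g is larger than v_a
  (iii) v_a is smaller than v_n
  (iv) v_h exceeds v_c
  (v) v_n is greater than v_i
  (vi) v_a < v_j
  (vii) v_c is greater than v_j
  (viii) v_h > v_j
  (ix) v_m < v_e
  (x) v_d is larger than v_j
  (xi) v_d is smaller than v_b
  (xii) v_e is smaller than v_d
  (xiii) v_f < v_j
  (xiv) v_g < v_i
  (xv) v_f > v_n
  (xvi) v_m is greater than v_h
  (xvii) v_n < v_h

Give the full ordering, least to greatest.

Each adjacent pair is fixed by a given relation: v_a < v_g; v_g < v_i; v_i < v_n; v_n < v_f; v_f < v_j; v_j < v_c; v_c < v_h; v_h < v_m; v_m < v_e; v_e < v_d; v_d < v_b. Chaining them end to end gives the full order.

v_a < v_g < v_i < v_n < v_f < v_j < v_c < v_h < v_m < v_e < v_d < v_b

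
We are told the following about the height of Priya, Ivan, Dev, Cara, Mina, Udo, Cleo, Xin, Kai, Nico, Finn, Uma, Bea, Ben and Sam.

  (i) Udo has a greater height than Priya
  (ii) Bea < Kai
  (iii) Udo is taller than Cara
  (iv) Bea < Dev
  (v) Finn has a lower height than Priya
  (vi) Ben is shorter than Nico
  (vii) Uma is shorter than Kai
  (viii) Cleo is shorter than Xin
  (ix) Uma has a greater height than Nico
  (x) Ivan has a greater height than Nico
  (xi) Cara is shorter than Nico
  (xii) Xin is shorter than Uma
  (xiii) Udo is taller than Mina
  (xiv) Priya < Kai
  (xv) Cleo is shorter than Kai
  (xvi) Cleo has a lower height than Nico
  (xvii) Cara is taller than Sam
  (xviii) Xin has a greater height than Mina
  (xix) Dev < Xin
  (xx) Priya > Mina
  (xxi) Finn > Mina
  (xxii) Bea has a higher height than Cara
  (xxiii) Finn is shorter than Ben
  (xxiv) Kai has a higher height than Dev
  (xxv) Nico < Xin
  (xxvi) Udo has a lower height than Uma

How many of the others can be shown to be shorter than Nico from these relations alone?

6

The elements the relations force below Nico are Mina, Sam, Cara, Finn, Cleo, Ben — no chain reaches any other.
That is 6.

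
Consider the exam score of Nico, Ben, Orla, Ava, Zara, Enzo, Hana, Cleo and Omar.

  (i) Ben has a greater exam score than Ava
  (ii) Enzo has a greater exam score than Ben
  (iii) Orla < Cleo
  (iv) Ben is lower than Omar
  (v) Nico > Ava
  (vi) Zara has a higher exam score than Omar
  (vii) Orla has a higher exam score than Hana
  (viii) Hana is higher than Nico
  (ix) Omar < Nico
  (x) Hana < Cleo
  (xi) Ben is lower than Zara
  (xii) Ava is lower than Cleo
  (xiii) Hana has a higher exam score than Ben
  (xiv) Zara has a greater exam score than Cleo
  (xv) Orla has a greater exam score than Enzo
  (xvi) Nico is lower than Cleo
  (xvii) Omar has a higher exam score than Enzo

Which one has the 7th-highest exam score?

Chaining the given pairs: Ava < Ben < Enzo < Omar < Nico < Hana < Orla < Cleo < Zara.
The 7th largest is Enzo.

Enzo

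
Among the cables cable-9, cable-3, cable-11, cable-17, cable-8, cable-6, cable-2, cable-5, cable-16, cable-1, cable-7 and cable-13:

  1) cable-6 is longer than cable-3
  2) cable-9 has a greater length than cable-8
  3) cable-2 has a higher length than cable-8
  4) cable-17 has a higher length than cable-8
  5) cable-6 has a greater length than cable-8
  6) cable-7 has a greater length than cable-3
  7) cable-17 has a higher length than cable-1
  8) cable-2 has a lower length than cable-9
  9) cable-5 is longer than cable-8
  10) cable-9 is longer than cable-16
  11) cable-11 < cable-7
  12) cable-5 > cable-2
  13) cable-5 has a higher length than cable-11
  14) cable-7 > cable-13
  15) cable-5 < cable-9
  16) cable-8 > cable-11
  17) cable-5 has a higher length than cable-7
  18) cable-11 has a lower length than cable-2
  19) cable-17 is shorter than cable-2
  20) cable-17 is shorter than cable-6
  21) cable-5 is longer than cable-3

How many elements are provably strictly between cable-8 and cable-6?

Chaining upward from cable-8 reaches: cable-17, cable-2, cable-5, cable-9.
Chaining downward from cable-6 reaches: cable-11, cable-1, cable-3, cable-17.
Strictly between cable-8 and cable-6 are those in both lists: cable-17 — 1 element.

1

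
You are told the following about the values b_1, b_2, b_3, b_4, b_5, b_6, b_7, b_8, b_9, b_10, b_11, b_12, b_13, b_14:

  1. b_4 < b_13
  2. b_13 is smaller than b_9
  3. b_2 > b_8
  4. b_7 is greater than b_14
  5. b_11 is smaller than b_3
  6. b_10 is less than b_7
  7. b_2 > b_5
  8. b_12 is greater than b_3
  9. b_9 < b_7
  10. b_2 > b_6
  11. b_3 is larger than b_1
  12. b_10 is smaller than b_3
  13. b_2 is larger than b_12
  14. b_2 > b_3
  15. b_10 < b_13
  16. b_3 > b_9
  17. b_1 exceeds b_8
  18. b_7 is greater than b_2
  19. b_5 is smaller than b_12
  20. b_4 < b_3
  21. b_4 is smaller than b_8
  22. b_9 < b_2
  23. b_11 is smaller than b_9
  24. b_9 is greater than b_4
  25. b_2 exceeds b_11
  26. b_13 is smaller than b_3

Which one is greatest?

b_7

b_5 is not greatest since b_5 < b_12; b_4 is not greatest since b_4 < b_13; b_10 is not greatest since b_10 < b_7; b_8 is not greatest since b_8 < b_2; b_11 is not greatest since b_11 < b_3; b_1 is not greatest since b_1 < b_3; b_13 is not greatest since b_13 < b_9; b_6 is not greatest since b_6 < b_2; b_9 is not greatest since b_9 < b_3; b_3 is not greatest since b_3 < b_12; b_12 is not greatest since b_12 < b_2; b_14 is not greatest since b_14 < b_7; b_2 is not greatest since b_2 < b_7.
Only b_7 has nothing above it, so b_7 is the greatest.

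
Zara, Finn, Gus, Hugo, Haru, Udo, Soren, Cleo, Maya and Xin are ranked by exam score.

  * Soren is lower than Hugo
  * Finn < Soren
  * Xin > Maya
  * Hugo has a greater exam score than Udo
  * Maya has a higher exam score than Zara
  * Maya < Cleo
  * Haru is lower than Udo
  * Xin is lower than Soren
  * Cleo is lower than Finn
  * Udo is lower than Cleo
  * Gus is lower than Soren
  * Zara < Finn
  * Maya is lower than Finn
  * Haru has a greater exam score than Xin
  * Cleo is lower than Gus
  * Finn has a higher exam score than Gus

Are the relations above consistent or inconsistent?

consistent

Every relation is compatible with Zara < Maya < Xin < Haru < Udo < Cleo < Gus < Finn < Soren < Hugo; the set is consistent.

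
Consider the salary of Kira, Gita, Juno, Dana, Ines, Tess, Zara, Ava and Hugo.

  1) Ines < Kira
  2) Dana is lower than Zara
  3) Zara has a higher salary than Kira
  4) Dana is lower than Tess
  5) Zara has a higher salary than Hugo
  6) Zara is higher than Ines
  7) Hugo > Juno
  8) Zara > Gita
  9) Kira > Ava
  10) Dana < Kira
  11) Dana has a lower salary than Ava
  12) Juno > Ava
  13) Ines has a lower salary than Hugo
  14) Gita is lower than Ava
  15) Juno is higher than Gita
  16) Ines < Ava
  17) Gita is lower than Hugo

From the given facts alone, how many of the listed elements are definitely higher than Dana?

6

Directly above Dana: Tess, Ava, Kira, Zara.
One step further: Juno (5 so far).
One step further: Hugo (6 so far).
Nothing else is reachable above Dana; 6 in all.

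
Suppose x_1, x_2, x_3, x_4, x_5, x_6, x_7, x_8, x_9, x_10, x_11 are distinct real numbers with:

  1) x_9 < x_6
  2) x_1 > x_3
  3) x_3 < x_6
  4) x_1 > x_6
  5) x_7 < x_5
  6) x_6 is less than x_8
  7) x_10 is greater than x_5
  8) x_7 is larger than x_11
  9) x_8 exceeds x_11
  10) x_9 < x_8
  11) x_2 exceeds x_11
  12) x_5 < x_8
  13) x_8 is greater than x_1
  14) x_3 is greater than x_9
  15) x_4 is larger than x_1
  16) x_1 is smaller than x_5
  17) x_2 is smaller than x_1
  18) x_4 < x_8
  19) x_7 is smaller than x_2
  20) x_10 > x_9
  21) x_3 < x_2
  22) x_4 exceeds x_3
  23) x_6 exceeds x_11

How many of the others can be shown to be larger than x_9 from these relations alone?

Directly above x_9: x_3, x_6, x_10, x_8.
One step further: x_2, x_1, x_4 (7 so far).
One step further: x_5 (8 so far).
Nothing else is reachable above x_9; 8 in all.

8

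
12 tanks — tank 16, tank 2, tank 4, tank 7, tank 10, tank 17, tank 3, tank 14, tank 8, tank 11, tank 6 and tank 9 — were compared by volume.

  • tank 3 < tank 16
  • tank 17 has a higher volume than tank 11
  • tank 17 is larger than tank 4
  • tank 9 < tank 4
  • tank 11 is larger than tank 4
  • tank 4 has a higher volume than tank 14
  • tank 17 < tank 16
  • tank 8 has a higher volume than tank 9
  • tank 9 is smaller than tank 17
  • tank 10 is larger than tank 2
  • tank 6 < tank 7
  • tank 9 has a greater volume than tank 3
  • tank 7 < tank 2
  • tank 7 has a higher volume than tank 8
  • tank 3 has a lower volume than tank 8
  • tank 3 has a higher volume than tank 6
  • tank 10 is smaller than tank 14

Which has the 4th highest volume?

tank 4

Piecing the relations together gives one ordering: tank 6 < tank 3 < tank 9 < tank 8 < tank 7 < tank 2 < tank 10 < tank 14 < tank 4 < tank 11 < tank 17 < tank 16.
Counting 4 from the largest end gives tank 4.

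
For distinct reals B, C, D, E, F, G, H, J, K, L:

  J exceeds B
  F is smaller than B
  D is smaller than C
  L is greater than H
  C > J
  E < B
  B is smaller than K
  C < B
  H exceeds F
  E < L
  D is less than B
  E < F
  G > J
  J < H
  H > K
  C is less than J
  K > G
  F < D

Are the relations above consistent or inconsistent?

We have J < C stated directly, yet also C < B < J by chaining the others — so C < J. Contradiction.

inconsistent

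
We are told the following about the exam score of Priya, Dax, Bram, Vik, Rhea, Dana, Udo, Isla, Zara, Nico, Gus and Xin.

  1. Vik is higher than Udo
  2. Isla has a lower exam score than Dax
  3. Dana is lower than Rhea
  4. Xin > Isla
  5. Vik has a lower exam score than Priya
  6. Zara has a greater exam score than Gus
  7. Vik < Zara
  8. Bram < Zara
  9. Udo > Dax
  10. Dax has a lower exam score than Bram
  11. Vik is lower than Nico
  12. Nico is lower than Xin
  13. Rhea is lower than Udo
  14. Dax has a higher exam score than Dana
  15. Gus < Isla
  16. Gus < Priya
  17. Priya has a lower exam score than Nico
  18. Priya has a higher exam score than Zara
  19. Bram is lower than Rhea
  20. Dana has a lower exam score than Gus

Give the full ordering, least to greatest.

The consecutive links are each given: Dana < Gus; Gus < Isla; Isla < Dax; Dax < Bram; Bram < Rhea; Rhea < Udo; Udo < Vik; Vik < Zara; Zara < Priya; Priya < Nico; Nico < Xin.

Dana < Gus < Isla < Dax < Bram < Rhea < Udo < Vik < Zara < Priya < Nico < Xin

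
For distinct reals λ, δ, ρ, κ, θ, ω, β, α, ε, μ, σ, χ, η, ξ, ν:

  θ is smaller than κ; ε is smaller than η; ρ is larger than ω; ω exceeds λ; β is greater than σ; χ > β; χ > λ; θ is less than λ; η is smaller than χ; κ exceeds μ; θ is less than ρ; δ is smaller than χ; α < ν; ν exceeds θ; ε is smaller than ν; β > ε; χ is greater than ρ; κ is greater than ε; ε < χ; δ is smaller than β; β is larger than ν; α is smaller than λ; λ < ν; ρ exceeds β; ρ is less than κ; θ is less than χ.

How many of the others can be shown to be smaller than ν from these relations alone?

4

The elements the relations force below ν are α, θ, ε, λ — no chain reaches any other.
That is 4.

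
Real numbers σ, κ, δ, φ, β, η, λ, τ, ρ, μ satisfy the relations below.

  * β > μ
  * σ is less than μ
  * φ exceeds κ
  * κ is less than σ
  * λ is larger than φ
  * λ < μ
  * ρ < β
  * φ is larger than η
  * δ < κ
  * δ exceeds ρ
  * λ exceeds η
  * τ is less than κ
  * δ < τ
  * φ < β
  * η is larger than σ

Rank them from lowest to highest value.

ρ < δ < τ < κ < σ < η < φ < λ < μ < β

Each adjacent pair is fixed by a given relation: ρ < δ; δ < τ; τ < κ; κ < σ; σ < η; η < φ; φ < λ; λ < μ; μ < β. Chaining them end to end gives the full order.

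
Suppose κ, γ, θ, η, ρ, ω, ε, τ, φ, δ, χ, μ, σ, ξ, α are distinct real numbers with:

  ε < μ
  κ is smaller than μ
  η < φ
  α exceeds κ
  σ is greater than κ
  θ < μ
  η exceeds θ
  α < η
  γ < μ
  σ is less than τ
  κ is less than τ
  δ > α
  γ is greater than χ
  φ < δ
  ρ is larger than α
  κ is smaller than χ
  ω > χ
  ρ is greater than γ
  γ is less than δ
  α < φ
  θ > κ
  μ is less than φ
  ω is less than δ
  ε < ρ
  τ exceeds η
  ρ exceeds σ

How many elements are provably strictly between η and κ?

2

Chaining upward from κ reaches: α, θ, χ, ω, σ, τ, γ, ρ, μ, φ, δ.
Chaining downward from η reaches: α, θ.
Strictly between κ and η are those in both lists: α, θ — 2 elements.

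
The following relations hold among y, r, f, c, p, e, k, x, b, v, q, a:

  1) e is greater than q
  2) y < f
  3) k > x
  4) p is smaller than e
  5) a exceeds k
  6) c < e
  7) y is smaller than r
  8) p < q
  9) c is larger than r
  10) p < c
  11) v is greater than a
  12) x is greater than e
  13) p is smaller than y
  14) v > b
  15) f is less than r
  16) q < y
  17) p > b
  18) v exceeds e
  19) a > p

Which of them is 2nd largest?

Chaining the given pairs: b < p < q < y < f < r < c < e < x < k < a < v.
Counting 2 from the largest end gives a.

a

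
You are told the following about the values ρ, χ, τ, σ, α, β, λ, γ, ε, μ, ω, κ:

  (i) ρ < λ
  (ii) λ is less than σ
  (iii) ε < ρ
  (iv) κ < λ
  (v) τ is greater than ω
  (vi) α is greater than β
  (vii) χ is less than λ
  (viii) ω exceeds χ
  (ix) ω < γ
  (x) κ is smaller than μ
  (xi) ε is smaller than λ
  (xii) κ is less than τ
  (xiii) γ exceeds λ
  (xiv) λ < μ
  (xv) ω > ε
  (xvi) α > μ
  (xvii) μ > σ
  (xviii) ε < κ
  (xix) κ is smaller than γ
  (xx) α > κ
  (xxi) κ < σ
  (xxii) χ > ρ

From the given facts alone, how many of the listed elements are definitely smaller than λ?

4

Directly below λ: ε, ρ, κ, χ.
No other element is forced below λ by the given relations, so the count is 4.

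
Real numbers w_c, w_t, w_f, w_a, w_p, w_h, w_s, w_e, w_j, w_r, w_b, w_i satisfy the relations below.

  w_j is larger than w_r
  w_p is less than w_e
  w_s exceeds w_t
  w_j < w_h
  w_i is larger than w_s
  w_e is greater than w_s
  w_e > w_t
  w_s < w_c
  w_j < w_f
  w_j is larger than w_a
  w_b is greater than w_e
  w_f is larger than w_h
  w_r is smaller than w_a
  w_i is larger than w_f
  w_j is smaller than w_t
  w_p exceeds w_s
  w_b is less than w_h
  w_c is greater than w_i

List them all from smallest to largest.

w_r < w_a < w_j < w_t < w_s < w_p < w_e < w_b < w_h < w_f < w_i < w_c

Each adjacent pair is fixed by a given relation: w_r < w_a; w_a < w_j; w_j < w_t; w_t < w_s; w_s < w_p; w_p < w_e; w_e < w_b; w_b < w_h; w_h < w_f; w_f < w_i; w_i < w_c. Chaining them end to end gives the full order.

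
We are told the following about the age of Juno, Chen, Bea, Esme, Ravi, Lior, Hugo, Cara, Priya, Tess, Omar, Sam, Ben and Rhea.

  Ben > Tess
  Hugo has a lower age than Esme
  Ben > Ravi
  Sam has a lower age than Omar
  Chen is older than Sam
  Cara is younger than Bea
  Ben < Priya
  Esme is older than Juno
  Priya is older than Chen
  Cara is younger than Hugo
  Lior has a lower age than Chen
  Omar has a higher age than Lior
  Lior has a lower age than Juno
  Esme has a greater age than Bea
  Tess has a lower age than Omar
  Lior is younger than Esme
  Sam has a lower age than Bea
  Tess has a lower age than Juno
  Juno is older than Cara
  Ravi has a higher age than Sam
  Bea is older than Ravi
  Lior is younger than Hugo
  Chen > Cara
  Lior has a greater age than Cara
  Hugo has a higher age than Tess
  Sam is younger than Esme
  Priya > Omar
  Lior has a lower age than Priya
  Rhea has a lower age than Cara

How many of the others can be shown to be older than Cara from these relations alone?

The elements the relations force above Cara are Lior, Bea, Hugo, Juno, Esme, Chen, Omar, Priya — no chain reaches any other.
That is 8.

8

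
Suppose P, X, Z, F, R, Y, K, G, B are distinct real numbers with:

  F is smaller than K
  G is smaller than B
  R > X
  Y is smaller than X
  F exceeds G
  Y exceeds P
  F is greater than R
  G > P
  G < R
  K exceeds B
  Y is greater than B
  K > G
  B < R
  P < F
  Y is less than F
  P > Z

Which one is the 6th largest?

B

The consecutive relations fix a unique order: Z < P < G < B < Y < X < R < F < K.
The 6th largest is B.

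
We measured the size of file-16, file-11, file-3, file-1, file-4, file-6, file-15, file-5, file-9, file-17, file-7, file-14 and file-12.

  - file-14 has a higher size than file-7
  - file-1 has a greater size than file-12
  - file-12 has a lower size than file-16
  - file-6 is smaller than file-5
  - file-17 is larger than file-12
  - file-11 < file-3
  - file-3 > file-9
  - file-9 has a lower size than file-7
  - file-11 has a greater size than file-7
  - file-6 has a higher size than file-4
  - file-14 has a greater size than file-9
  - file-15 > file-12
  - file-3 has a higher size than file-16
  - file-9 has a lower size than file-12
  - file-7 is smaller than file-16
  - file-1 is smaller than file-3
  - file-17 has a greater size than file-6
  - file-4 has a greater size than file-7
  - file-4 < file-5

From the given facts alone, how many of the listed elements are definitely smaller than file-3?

The elements the relations force below file-3 are file-9, file-12, file-7, file-11, file-16, file-1 — no chain reaches any other.
That is 6.

6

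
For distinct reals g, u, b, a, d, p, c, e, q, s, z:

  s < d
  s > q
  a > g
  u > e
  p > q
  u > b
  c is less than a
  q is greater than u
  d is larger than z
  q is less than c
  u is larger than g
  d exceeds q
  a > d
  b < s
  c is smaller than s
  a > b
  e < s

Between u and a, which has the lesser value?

u

Link the given pairs in sequence: u < q; q < c; c < s; s < d; d < a.
Chaining these gives u < q < c < s < d < a.
So u < a; u is the smaller of the two.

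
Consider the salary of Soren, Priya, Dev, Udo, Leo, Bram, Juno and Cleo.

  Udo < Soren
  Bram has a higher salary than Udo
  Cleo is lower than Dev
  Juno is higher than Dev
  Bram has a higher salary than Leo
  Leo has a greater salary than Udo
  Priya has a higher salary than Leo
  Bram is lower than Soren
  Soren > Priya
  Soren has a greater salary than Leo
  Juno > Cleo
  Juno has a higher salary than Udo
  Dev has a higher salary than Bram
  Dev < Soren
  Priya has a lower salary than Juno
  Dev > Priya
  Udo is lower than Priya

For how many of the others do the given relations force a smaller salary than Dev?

5

From Dev the given relations immediately reach Bram, Cleo, Priya.
From those, Udo, Leo — 5 in total.
No other element is forced below Dev by the given relations, so the count is 5.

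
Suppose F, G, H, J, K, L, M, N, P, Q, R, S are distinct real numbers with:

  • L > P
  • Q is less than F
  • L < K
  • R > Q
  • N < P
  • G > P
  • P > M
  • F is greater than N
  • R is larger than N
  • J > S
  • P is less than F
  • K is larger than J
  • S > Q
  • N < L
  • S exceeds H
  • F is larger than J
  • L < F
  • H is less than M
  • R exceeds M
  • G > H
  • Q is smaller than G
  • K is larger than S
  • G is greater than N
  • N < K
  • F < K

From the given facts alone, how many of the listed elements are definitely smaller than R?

The elements the relations force below R are N, H, Q, M — no chain reaches any other.
That is 4.

4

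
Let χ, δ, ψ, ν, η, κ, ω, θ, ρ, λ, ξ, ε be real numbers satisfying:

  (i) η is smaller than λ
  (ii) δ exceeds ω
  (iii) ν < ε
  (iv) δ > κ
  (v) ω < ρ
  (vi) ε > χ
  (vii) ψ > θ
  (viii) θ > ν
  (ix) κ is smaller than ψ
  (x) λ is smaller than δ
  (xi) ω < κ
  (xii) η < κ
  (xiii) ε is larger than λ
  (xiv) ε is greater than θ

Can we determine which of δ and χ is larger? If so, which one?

Following every chain through χ: above χ we get ε.
δ is not reached, and no chain runs the other way from δ to χ.
So the given relations leave the order of χ and δ undetermined.

undetermined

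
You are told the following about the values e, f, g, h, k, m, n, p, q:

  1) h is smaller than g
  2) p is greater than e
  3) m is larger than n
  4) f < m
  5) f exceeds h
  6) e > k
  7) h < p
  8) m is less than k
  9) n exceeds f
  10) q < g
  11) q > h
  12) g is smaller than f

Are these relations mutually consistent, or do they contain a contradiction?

consistent

Every relation is compatible with h < q < g < f < n < m < k < e < p; the set is consistent.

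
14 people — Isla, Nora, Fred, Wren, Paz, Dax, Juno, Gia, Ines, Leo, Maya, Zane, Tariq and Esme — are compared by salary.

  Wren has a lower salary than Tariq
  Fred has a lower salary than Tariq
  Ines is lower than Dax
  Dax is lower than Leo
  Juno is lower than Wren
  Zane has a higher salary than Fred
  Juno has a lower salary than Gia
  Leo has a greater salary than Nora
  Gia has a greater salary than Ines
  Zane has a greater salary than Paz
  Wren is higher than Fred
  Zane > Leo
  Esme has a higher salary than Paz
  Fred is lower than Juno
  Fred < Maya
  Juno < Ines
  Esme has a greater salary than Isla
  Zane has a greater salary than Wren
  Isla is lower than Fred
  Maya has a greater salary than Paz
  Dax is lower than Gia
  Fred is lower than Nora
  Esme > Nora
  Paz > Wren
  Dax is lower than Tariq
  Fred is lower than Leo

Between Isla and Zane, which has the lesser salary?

Isla

Link the given pairs in sequence: Isla < Fred; Fred < Juno; Juno < Ines; Ines < Dax; Dax < Leo; Leo < Zane.
Together: Isla < Fred < Juno < Ines < Dax < Leo < Zane.
So Isla < Zane; Isla is the lower of the two.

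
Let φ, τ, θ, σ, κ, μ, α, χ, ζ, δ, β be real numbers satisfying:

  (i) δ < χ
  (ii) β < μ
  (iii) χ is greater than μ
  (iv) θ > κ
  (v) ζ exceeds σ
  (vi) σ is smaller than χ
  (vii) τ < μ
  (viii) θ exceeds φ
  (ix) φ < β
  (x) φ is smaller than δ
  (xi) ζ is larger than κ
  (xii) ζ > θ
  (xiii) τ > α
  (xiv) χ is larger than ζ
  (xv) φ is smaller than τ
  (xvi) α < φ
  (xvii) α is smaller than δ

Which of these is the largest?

Chaining downward from χ: directly below it, δ, σ, ζ, μ; then α, φ, κ, τ, β, θ.
That covers every other element, and nothing is given above χ, so χ is the largest.

χ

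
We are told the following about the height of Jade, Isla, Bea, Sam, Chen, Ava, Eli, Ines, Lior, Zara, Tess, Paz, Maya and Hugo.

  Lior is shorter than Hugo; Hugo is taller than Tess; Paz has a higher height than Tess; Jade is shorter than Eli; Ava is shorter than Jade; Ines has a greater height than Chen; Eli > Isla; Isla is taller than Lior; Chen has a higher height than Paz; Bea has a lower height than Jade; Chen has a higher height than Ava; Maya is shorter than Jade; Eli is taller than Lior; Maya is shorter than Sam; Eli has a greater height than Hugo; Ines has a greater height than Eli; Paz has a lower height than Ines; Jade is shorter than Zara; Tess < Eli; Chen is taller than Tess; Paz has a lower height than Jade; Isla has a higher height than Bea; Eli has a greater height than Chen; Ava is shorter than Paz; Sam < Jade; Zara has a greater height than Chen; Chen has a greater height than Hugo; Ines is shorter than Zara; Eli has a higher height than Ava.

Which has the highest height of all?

Zara

Chaining downward from Zara: directly below it, Chen, Jade, Ines; then Ava, Tess, Maya, Sam, Paz, Bea, Hugo, Eli; then Lior, Isla.
That covers every other element, and nothing is given above Zara, so Zara is the highest height.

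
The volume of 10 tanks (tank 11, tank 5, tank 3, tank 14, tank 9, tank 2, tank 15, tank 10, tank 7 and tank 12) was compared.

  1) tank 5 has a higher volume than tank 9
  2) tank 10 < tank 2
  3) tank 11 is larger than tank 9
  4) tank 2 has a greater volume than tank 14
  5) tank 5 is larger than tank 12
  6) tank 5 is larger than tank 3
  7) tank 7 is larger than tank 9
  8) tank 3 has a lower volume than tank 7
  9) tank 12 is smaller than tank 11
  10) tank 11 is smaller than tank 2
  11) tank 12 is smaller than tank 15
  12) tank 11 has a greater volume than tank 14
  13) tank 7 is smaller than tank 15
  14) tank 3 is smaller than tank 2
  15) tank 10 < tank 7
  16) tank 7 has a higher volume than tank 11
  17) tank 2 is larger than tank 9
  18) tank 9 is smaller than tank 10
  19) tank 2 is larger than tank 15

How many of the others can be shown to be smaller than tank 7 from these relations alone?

6

Directly below tank 7: tank 9, tank 10, tank 3, tank 11.
One step further: tank 12, tank 14 (6 so far).
No other element is forced below tank 7 by the given relations, so the count is 6.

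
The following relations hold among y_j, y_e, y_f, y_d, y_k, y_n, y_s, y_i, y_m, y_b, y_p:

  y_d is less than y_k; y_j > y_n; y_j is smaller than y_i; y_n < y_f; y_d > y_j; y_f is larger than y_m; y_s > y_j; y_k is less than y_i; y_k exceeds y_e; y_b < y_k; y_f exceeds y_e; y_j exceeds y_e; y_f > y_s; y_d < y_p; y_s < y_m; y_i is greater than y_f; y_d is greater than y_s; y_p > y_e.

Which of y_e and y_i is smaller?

Link the given pairs in sequence: y_e < y_j; y_j < y_s; y_s < y_m; y_m < y_f; y_f < y_i.
Chaining these gives y_e < y_j < y_s < y_m < y_f < y_i.
So y_e < y_i; y_e is the smaller of the two.

y_e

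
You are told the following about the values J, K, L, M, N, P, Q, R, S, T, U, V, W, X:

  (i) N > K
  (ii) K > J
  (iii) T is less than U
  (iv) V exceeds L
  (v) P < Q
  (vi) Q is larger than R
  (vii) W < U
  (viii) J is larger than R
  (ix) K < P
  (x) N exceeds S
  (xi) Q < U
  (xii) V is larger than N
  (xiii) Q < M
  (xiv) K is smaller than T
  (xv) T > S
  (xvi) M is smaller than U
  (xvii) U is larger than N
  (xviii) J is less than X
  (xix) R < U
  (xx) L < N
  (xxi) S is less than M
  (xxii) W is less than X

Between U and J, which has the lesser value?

J

Link the given pairs in sequence: J < K; K < P; P < Q; Q < M; M < U.
Together: J < K < P < Q < M < U.
So J < U; J is the smaller of the two.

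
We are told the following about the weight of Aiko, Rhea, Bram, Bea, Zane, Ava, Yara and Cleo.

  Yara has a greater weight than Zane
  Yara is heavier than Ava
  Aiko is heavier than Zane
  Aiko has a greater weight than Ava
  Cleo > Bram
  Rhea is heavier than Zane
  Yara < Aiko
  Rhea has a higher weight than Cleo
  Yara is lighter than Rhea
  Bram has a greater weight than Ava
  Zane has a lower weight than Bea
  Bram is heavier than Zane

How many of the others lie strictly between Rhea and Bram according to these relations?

1

Chaining upward from Bram reaches: Cleo.
Chaining downward from Rhea reaches: Ava, Zane, Cleo, Yara.
Strictly between Bram and Rhea are those in both lists: Cleo — 1 element.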